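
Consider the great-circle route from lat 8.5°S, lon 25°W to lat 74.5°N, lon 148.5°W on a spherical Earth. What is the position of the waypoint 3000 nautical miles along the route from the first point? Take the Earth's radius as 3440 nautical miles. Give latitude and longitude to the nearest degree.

From cos δ = sin φ₁ sin φ₂ + cos φ₁ cos φ₂ cos Δλ, the central angle is δ ≈ 1.863 rad (106.8°). The total great-circle distance is δ·R ≈ 1.863 × 3440 ≈ 6410 nmi, so the target fraction is f = 3000/6410 ≈ 0.468.
Interpolate at f ≈ 0.468 with slerp weights a = sin((1−f)δ)/sin δ ≈ 0.874, b = sin(fδ)/sin δ ≈ 0.800.
p = a·p₁ + b·p₂ ≈ (0.601, -0.477, 0.641); φ = arcsin(p_z) ≈ 39.90°, λ = atan2(p_y, p_x) ≈ -38.43°.

≈ lat 40°N, lon 38°W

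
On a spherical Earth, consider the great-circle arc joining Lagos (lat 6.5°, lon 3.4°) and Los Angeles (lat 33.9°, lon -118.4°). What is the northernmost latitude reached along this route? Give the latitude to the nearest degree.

The great circle lies in the plane with unit normal n̂ = (p₁ × p₂)/|p₁ × p₂|.
Here n̂_z ≈ -0.755; the vertex latitude is φ_max = arccos|n̂_z| ≈ 41.0°.

≈ 41°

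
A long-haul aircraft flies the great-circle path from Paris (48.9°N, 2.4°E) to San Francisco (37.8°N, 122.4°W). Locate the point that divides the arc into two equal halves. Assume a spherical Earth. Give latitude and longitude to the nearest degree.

Convert each endpoint to a unit vector on the sphere (x = cos φ cos λ, y = cos φ sin λ, z = sin φ).
The central angle between the endpoints is δ = arccos(p₁·p₂) ≈ 1.405 rad (80.5°).
Interpolate at f = 1/2 with slerp weights a = sin((1−f)δ)/sin δ ≈ 0.655, b = sin(fδ)/sin δ ≈ 0.655.
p = a·p₁ + b·p₂ ≈ (0.153, -0.419, 0.895); φ = arcsin(p_z) ≈ 63.51°, λ = atan2(p_y, p_x) ≈ -69.95°.

≈ 64°N, 70°W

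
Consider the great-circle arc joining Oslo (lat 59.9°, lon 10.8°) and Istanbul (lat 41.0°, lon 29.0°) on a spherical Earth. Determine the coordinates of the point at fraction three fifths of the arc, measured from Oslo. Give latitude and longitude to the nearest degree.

The haversine formula gives a central angle δ ≈ 0.384 rad (22.0°) between the endpoints.
Interpolate at f = 3/5 with slerp weights a = sin((1−f)δ)/sin δ ≈ 0.408, b = sin(fδ)/sin δ ≈ 0.610.
p = a·p₁ + b·p₂ ≈ (0.604, 0.261, 0.753); φ = arcsin(p_z) ≈ 48.87°, λ = atan2(p_y, p_x) ≈ 23.42°.

≈ lat 49°, lon 23°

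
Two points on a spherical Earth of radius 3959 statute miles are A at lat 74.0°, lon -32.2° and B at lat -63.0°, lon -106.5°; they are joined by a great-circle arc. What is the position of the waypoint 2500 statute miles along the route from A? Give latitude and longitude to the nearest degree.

≈ lat 42°, lon -70°

From cos δ = sin φ₁ sin φ₂ + cos φ₁ cos φ₂ cos Δλ, the central angle is δ ≈ 2.537 rad (145.3°). The total great-circle distance is δ·R ≈ 2.537 × 3959 ≈ 10043 mi, so the target fraction is f = 2500/10043 ≈ 0.249.
Interpolate at f ≈ 0.249 with slerp weights a = sin((1−f)δ)/sin δ ≈ 1.661, b = sin(fδ)/sin δ ≈ 1.038.
p = a·p₁ + b·p₂ ≈ (0.254, -0.696, 0.672); φ = arcsin(p_z) ≈ 42.21°, λ = atan2(p_y, p_x) ≈ -69.98°.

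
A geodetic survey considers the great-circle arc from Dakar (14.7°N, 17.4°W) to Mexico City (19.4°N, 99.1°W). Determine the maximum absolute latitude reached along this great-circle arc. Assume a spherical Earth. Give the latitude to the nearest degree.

≈ 22°N

The great circle lies in the plane with unit normal n̂ = (p₁ × p₂)/|p₁ × p₂|.
Here n̂_z ≈ -0.925; the vertex latitude is φ_max = arccos|n̂_z| ≈ 22.4°.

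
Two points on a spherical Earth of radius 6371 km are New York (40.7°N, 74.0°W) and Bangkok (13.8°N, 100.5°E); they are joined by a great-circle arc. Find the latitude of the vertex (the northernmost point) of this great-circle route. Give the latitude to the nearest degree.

≈ 85°N

The great circle lies in the plane with unit normal n̂ = (p₁ × p₂)/|p₁ × p₂|.
Here n̂_z ≈ +0.086; the vertex latitude is φ_max = arccos|n̂_z| ≈ 85.0°.
Check via Clairaut: cos φ_max = |cos φ₁| · sin C = cos(40.7°)·sin(6.5°) ≈ 0.086, again giving ≈ 85.0°.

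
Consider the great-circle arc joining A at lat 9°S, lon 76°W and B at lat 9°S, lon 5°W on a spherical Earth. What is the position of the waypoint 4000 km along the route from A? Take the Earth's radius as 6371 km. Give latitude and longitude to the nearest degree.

Write both endpoints as unit vectors p₁, p₂ with components (cos φ cos λ, cos φ sin λ, sin φ).
The central angle between the endpoints is δ = arccos(p₁·p₂) ≈ 1.222 rad (70.0°). The total great-circle distance is δ·R ≈ 1.222 × 6371 ≈ 7783 km, so the target fraction is f = 4000/7783 ≈ 0.514.
Interpolate at f ≈ 0.514 with slerp weights a = sin((1−f)δ)/sin δ ≈ 0.595, b = sin(fδ)/sin δ ≈ 0.625.
p = a·p₁ + b·p₂ ≈ (0.757, -0.624, -0.191); φ = arcsin(p_z) ≈ -11.01°, λ = atan2(p_y, p_x) ≈ -39.51°.

≈ lat 11°S, lon 40°W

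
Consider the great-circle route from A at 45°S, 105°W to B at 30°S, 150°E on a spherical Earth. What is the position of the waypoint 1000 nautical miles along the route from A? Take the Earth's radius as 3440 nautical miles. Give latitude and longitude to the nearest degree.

Write both endpoints as unit vectors p₁, p₂ with components (cos φ cos λ, cos φ sin λ, sin φ).
The central angle between the endpoints is δ = arccos(p₁·p₂) ≈ 1.374 rad (78.8°). The total great-circle distance is δ·R ≈ 1.374 × 3440 ≈ 4728 nmi, so the target fraction is f = 1000/4728 ≈ 0.211.
Interpolate at f ≈ 0.211 with slerp weights a = sin((1−f)δ)/sin δ ≈ 0.901, b = sin(fδ)/sin δ ≈ 0.292.
p = a·p₁ + b·p₂ ≈ (-0.384, -0.489, -0.783); φ = arcsin(p_z) ≈ -51.56°, λ = atan2(p_y, p_x) ≈ -128.15°.

≈ 52°S, 128°W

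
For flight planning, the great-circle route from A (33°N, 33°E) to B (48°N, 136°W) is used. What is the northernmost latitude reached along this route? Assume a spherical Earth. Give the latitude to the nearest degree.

≈ 84°N

The great circle lies in the plane with unit normal n̂ = (p₁ × p₂)/|p₁ × p₂|.
Here n̂_z ≈ -0.108; the vertex latitude is φ_max = arccos|n̂_z| ≈ 83.8°.
Check via Clairaut: cos φ_max = |cos φ₁| · sin C = cos(33.0°)·sin(7.4°) ≈ 0.108, again giving ≈ 83.8°.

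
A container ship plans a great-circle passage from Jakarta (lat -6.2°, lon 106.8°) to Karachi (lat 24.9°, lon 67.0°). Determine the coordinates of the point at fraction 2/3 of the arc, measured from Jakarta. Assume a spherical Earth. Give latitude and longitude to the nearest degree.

Write both endpoints as unit vectors p₁, p₂ with components (cos φ cos λ, cos φ sin λ, sin φ).
The central angle between the endpoints is δ = arccos(p₁·p₂) ≈ 0.867 rad (49.7°).
Interpolate at f = 2/3 with slerp weights a = sin((1−f)δ)/sin δ ≈ 0.374, b = sin(fδ)/sin δ ≈ 0.717.
p = a·p₁ + b·p₂ ≈ (0.147, 0.954, 0.261); φ = arcsin(p_z) ≈ 15.15°, λ = atan2(p_y, p_x) ≈ 81.27°.

≈ lat 15°, lon 81°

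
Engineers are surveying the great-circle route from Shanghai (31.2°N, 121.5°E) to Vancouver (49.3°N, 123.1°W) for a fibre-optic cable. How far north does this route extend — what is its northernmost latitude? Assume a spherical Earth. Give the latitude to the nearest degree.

The great circle lies in the plane with unit normal n̂ = (p₁ × p₂)/|p₁ × p₂|.
Here n̂_z ≈ +0.510; the vertex latitude is φ_max = arccos|n̂_z| ≈ 59.3°.

≈ 59°N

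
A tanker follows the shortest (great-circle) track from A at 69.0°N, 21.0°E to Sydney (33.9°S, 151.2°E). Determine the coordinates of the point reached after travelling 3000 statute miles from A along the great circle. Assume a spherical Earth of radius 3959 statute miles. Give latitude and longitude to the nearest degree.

Write both endpoints as unit vectors p₁, p₂ with components (cos φ cos λ, cos φ sin λ, sin φ).
The central angle between the endpoints is δ = arccos(p₁·p₂) ≈ 2.364 rad (135.5°). The total great-circle distance is δ·R ≈ 2.364 × 3959 ≈ 9360 mi, so the target fraction is f = 3000/9360 ≈ 0.321.
Interpolate at f ≈ 0.321 with slerp weights a = sin((1−f)δ)/sin δ ≈ 1.425, b = sin(fδ)/sin δ ≈ 0.980.
p = a·p₁ + b·p₂ ≈ (-0.236, 0.575, 0.784); φ = arcsin(p_z) ≈ 51.59°, λ = atan2(p_y, p_x) ≈ 112.32°.

≈ 52°N, 112°E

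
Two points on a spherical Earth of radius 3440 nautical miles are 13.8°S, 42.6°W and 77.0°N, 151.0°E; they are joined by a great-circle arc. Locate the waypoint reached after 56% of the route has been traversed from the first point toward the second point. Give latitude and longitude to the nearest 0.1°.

≈ 51.2°N, 47.5°W

The haversine formula gives a central angle δ ≈ 2.032 rad (116.4°) between the endpoints.
Interpolate at f = 0.56 with slerp weights a = sin((1−f)δ)/sin δ ≈ 0.870, b = sin(fδ)/sin δ ≈ 1.013.
p = a·p₁ + b·p₂ ≈ (0.423, -0.462, 0.780); φ = arcsin(p_z) ≈ 51.25°, λ = atan2(p_y, p_x) ≈ -47.51°.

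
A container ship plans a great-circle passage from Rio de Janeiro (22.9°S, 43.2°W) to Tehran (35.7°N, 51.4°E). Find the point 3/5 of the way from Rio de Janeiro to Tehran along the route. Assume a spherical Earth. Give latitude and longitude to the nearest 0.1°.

Write both endpoints as unit vectors p₁, p₂ with components (cos φ cos λ, cos φ sin λ, sin φ).
The central angle between the endpoints is δ = arccos(p₁·p₂) ≈ 1.862 rad (106.7°).
Interpolate at f = 3/5 with slerp weights a = sin((1−f)δ)/sin δ ≈ 0.708, b = sin(fδ)/sin δ ≈ 0.938.
p = a·p₁ + b·p₂ ≈ (0.951, 0.149, 0.272); φ = arcsin(p_z) ≈ 15.80°, λ = atan2(p_y, p_x) ≈ 8.93°.

≈ (15.8°N, 8.9°E)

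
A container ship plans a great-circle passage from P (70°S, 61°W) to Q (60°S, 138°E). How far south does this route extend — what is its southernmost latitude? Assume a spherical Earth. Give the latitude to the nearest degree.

The great circle lies in the plane with unit normal n̂ = (p₁ × p₂)/|p₁ × p₂|.
Here n̂_z ≈ -0.073; the vertex latitude is φ_max = arccos|n̂_z| ≈ 85.8°.
Check via Clairaut: cos φ_max = |cos φ₁| · sin C = cos(70.0°)·sin(167.6°) ≈ 0.073, again giving ≈ 85.8°.

≈ 86°S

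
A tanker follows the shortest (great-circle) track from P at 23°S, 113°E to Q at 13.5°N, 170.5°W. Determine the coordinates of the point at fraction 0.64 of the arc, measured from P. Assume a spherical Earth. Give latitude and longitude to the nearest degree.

Write both endpoints as unit vectors p₁, p₂ with components (cos φ cos λ, cos φ sin λ, sin φ).
The central angle between the endpoints is δ = arccos(p₁·p₂) ≈ 1.453 rad (83.2°).
Interpolate at f = 0.64 with slerp weights a = sin((1−f)δ)/sin δ ≈ 0.503, b = sin(fδ)/sin δ ≈ 0.807.
p = a·p₁ + b·p₂ ≈ (-0.955, 0.297, -0.008); φ = arcsin(p_z) ≈ -0.47°, λ = atan2(p_y, p_x) ≈ 162.74°.

≈ 0°N, 163°E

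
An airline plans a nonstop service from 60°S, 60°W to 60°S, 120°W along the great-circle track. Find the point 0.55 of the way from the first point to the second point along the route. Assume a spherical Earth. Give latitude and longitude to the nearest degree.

≈ 63°S, 93°W

The haversine formula gives a central angle δ ≈ 0.505 rad (29.0°) between the endpoints.
Interpolate at f = 0.55 with slerp weights a = sin((1−f)δ)/sin δ ≈ 0.466, b = sin(fδ)/sin δ ≈ 0.567.
p = a·p₁ + b·p₂ ≈ (-0.025, -0.447, -0.894); φ = arcsin(p_z) ≈ -63.40°, λ = atan2(p_y, p_x) ≈ -93.23°.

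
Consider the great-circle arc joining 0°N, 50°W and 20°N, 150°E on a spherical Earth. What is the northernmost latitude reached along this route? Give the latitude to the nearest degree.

≈ 47°N

The great circle lies in the plane with unit normal n̂ = (p₁ × p₂)/|p₁ × p₂|.
Here n̂_z ≈ -0.685; the vertex latitude is φ_max = arccos|n̂_z| ≈ 46.8°.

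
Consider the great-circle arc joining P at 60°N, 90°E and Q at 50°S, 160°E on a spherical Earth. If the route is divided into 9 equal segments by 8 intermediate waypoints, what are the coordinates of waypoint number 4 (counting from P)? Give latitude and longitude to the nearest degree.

Convert each endpoint to a unit vector on the sphere (x = cos φ cos λ, y = cos φ sin λ, z = sin φ).
The central angle between the endpoints is δ = arccos(p₁·p₂) ≈ 2.157 rad (123.6°).
Interpolate at f = 4/9 with slerp weights a = sin((1−f)δ)/sin δ ≈ 1.118, b = sin(fδ)/sin δ ≈ 0.983.
p = a·p₁ + b·p₂ ≈ (-0.594, 0.775, 0.216); φ = arcsin(p_z) ≈ 12.46°, λ = atan2(p_y, p_x) ≈ 127.44°.

≈ 12°N, 127°E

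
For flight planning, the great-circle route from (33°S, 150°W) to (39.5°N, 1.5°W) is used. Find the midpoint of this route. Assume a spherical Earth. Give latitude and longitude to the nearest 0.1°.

≈ (11.7°N, 84.1°W)

Write both endpoints as unit vectors p₁, p₂ with components (cos φ cos λ, cos φ sin λ, sin φ).
The central angle between the endpoints is δ = arccos(p₁·p₂) ≈ 2.686 rad (153.9°).
Interpolate at f = 1/2 with slerp weights a = sin((1−f)δ)/sin δ ≈ 2.216, b = sin(fδ)/sin δ ≈ 2.216.
p = a·p₁ + b·p₂ ≈ (0.100, -0.974, 0.203); φ = arcsin(p_z) ≈ 11.69°, λ = atan2(p_y, p_x) ≈ -84.15°.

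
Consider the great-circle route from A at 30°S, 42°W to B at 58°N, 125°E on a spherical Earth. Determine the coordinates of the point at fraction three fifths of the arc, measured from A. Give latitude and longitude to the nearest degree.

The haversine formula gives a central angle δ ≈ 2.628 rad (150.6°) between the endpoints.
Interpolate at f = 3/5 with slerp weights a = sin((1−f)δ)/sin δ ≈ 1.768, b = sin(fδ)/sin δ ≈ 2.037.
p = a·p₁ + b·p₂ ≈ (0.519, -0.140, 0.843); φ = arcsin(p_z) ≈ 57.48°, λ = atan2(p_y, p_x) ≈ -15.15°.

≈ 57°N, 15°W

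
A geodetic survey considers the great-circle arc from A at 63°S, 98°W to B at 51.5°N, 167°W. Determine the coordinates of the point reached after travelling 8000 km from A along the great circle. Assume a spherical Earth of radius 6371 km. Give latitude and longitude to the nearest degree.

Convert each endpoint to a unit vector on the sphere (x = cos φ cos λ, y = cos φ sin λ, z = sin φ).
The central angle between the endpoints is δ = arccos(p₁·p₂) ≈ 2.209 rad (126.6°). The total great-circle distance is δ·R ≈ 2.209 × 6371 ≈ 14076 km, so the target fraction is f = 8000/14076 ≈ 0.568.
Interpolate at f ≈ 0.568 with slerp weights a = sin((1−f)δ)/sin δ ≈ 1.016, b = sin(fδ)/sin δ ≈ 1.184.
p = a·p₁ + b·p₂ ≈ (-0.782, -0.622, 0.022); φ = arcsin(p_z) ≈ 1.24°, λ = atan2(p_y, p_x) ≈ -141.50°.

≈ 1°N, 141°W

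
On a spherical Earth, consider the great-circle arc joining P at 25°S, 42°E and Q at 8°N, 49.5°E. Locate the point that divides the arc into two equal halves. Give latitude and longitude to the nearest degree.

≈ 9°S, 46°E

Write both endpoints as unit vectors p₁, p₂ with components (cos φ cos λ, cos φ sin λ, sin φ).
The central angle between the endpoints is δ = arccos(p₁·p₂) ≈ 0.590 rad (33.8°).
Interpolate at f = 1/2 with slerp weights a = sin((1−f)δ)/sin δ ≈ 0.523, b = sin(fδ)/sin δ ≈ 0.523.
p = a·p₁ + b·p₂ ≈ (0.688, 0.710, -0.148); φ = arcsin(p_z) ≈ -8.52°, λ = atan2(p_y, p_x) ≈ 45.92°.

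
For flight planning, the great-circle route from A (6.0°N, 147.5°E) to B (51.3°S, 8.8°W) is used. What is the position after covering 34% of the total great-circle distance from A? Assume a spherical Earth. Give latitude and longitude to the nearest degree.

≈ (36°S, 131°E)

Write both endpoints as unit vectors p₁, p₂ with components (cos φ cos λ, cos φ sin λ, sin φ).
The central angle between the endpoints is δ = arccos(p₁·p₂) ≈ 2.280 rad (130.6°).
Interpolate at f = 0.34 with slerp weights a = sin((1−f)δ)/sin δ ≈ 1.314, b = sin(fδ)/sin δ ≈ 0.922.
p = a·p₁ + b·p₂ ≈ (-0.533, 0.614, -0.582); φ = arcsin(p_z) ≈ -35.59°, λ = atan2(p_y, p_x) ≈ 130.95°.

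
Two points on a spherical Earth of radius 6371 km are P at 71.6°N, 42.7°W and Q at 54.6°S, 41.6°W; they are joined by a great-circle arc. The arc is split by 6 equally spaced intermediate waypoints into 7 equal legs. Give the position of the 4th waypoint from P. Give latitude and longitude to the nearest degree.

Write both endpoints as unit vectors p₁, p₂ with components (cos φ cos λ, cos φ sin λ, sin φ).
The central angle between the endpoints is δ = arccos(p₁·p₂) ≈ 2.203 rad (126.2°).
Interpolate at f = 4/7 with slerp weights a = sin((1−f)δ)/sin δ ≈ 1.004, b = sin(fδ)/sin δ ≈ 1.179.
p = a·p₁ + b·p₂ ≈ (0.744, -0.668, -0.009); φ = arcsin(p_z) ≈ -0.51°, λ = atan2(p_y, p_x) ≈ -41.95°.

≈ 1°S, 42°W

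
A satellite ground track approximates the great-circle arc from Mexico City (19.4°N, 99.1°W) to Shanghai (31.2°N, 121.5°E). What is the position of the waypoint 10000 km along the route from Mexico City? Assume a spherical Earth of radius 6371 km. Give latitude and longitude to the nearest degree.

The haversine formula gives a central angle δ ≈ 2.027 rad (116.1°) between the endpoints. The total great-circle distance is δ·R ≈ 2.027 × 6371 ≈ 12914 km, so the target fraction is f = 10000/12914 ≈ 0.774.
Interpolate at f ≈ 0.774 with slerp weights a = sin((1−f)δ)/sin δ ≈ 0.492, b = sin(fδ)/sin δ ≈ 1.114.
p = a·p₁ + b·p₂ ≈ (-0.571, 0.354, 0.740); φ = arcsin(p_z) ≈ 47.77°, λ = atan2(p_y, p_x) ≈ 148.19°.

≈ (48°N, 148°E)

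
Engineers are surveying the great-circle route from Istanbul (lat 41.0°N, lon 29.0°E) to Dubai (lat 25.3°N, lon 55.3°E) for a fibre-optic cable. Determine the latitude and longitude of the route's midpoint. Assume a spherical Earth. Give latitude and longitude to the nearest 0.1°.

Convert each endpoint to a unit vector on the sphere (x = cos φ cos λ, y = cos φ sin λ, z = sin φ).
The central angle between the endpoints is δ = arccos(p₁·p₂) ≈ 0.469 rad (26.9°).
Interpolate at f = 1/2 with slerp weights a = sin((1−f)δ)/sin δ ≈ 0.514, b = sin(fδ)/sin δ ≈ 0.514.
p = a·p₁ + b·p₂ ≈ (0.604, 0.570, 0.557); φ = arcsin(p_z) ≈ 33.84°, λ = atan2(p_y, p_x) ≈ 43.36°.

≈ lat 33.8°N, lon 43.4°E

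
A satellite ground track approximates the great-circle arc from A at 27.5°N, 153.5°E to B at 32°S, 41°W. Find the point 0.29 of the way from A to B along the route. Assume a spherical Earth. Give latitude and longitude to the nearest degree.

≈ 3°N, 163°W

The haversine formula gives a central angle δ ≈ 2.909 rad (166.6°) between the endpoints.
Interpolate at f = 0.29 with slerp weights a = sin((1−f)δ)/sin δ ≈ 3.811, b = sin(fδ)/sin δ ≈ 3.234.
p = a·p₁ + b·p₂ ≈ (-0.956, -0.291, 0.046); φ = arcsin(p_z) ≈ 2.65°, λ = atan2(p_y, p_x) ≈ -163.08°.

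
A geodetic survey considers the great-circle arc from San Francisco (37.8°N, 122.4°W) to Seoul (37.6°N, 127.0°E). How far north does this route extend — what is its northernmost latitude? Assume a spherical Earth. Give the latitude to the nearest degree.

≈ 54°N

The great circle lies in the plane with unit normal n̂ = (p₁ × p₂)/|p₁ × p₂|.
Here n̂_z ≈ -0.593; the vertex latitude is φ_max = arccos|n̂_z| ≈ 53.6°.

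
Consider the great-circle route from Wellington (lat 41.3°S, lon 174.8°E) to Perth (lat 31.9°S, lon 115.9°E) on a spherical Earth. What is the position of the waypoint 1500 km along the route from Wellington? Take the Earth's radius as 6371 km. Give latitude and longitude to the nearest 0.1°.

≈ lat 41.9°S, lon 156.7°E

Write both endpoints as unit vectors p₁, p₂ with components (cos φ cos λ, cos φ sin λ, sin φ).
The central angle between the endpoints is δ = arccos(p₁·p₂) ≈ 0.825 rad (47.3°). The total great-circle distance is δ·R ≈ 0.825 × 6371 ≈ 5259 km, so the target fraction is f = 1500/5259 ≈ 0.285.
Interpolate at f ≈ 0.285 with slerp weights a = sin((1−f)δ)/sin δ ≈ 0.757, b = sin(fδ)/sin δ ≈ 0.317.
p = a·p₁ + b·p₂ ≈ (-0.684, 0.294, -0.667); φ = arcsin(p_z) ≈ -41.87°, λ = atan2(p_y, p_x) ≈ 156.75°.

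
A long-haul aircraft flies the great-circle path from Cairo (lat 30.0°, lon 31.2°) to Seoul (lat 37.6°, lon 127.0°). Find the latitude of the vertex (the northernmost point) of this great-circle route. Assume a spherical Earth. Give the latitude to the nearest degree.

≈ 45°

The great circle lies in the plane with unit normal n̂ = (p₁ × p₂)/|p₁ × p₂|.
Here n̂_z ≈ +0.702; the vertex latitude is φ_max = arccos|n̂_z| ≈ 45.4°.
Check via Clairaut: cos φ_max = |cos φ₁| · sin C = cos(30.0°)·sin(54.2°) ≈ 0.702, again giving ≈ 45.4°.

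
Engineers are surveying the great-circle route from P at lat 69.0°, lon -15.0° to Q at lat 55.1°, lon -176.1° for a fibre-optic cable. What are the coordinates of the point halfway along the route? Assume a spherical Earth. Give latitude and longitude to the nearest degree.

Write both endpoints as unit vectors p₁, p₂ with components (cos φ cos λ, cos φ sin λ, sin φ).
The central angle between the endpoints is δ = arccos(p₁·p₂) ≈ 0.962 rad (55.1°).
Interpolate at f = 1/2 with slerp weights a = sin((1−f)δ)/sin δ ≈ 0.564, b = sin(fδ)/sin δ ≈ 0.564.
p = a·p₁ + b·p₂ ≈ (-0.127, -0.074, 0.989); φ = arcsin(p_z) ≈ 81.55°, λ = atan2(p_y, p_x) ≈ -149.63°.

≈ lat 82°, lon -150°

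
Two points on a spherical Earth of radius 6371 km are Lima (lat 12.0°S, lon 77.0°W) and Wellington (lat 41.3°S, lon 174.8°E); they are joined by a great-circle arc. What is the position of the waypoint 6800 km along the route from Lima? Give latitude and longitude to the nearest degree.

≈ lat 44°S, lon 138°W

Convert each endpoint to a unit vector on the sphere (x = cos φ cos λ, y = cos φ sin λ, z = sin φ).
The central angle between the endpoints is δ = arccos(p₁·p₂) ≈ 1.663 rad (95.3°). The total great-circle distance is δ·R ≈ 1.663 × 6371 ≈ 10596 km, so the target fraction is f = 6800/10596 ≈ 0.642.
Interpolate at f ≈ 0.642 with slerp weights a = sin((1−f)δ)/sin δ ≈ 0.564, b = sin(fδ)/sin δ ≈ 0.880.
p = a·p₁ + b·p₂ ≈ (-0.534, -0.477, -0.698); φ = arcsin(p_z) ≈ -44.25°, λ = atan2(p_y, p_x) ≈ -138.22°.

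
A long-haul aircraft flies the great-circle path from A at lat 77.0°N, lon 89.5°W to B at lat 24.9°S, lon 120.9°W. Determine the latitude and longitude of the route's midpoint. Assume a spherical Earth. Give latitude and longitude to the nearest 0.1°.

≈ lat 26.6°N, lon 114.8°W

Convert each endpoint to a unit vector on the sphere (x = cos φ cos λ, y = cos φ sin λ, z = sin φ).
The central angle between the endpoints is δ = arccos(p₁·p₂) ≈ 1.809 rad (103.7°).
Interpolate at f = 1/2 with slerp weights a = sin((1−f)δ)/sin δ ≈ 0.809, b = sin(fδ)/sin δ ≈ 0.809.
p = a·p₁ + b·p₂ ≈ (-0.375, -0.812, 0.448); φ = arcsin(p_z) ≈ 26.59°, λ = atan2(p_y, p_x) ≈ -114.81°.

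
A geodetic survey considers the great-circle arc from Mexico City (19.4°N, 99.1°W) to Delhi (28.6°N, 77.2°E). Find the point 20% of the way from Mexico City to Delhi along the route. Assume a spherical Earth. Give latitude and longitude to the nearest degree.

≈ 46°N, 96°W

Convert each endpoint to a unit vector on the sphere (x = cos φ cos λ, y = cos φ sin λ, z = sin φ).
The central angle between the endpoints is δ = arccos(p₁·p₂) ≈ 2.302 rad (131.9°).
Interpolate at f = 0.20 with slerp weights a = sin((1−f)δ)/sin δ ≈ 1.294, b = sin(fδ)/sin δ ≈ 0.597.
p = a·p₁ + b·p₂ ≈ (-0.077, -0.694, 0.715); φ = arcsin(p_z) ≈ 45.67°, λ = atan2(p_y, p_x) ≈ -96.33°.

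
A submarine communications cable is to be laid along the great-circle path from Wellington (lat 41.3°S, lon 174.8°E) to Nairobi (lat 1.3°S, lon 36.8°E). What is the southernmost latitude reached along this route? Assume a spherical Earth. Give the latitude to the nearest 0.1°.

≈ 53.2°S

The great circle lies in the plane with unit normal n̂ = (p₁ × p₂)/|p₁ × p₂|.
Here n̂_z ≈ -0.599; the vertex latitude is φ_max = arccos|n̂_z| ≈ 53.2°.
Check via Clairaut: cos φ_max = |cos φ₁| · sin C = cos(41.3°)·sin(127.2°) ≈ 0.599, again giving ≈ 53.2°.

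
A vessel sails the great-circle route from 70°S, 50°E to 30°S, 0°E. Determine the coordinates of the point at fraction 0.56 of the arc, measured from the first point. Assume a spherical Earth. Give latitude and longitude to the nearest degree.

Convert each endpoint to a unit vector on the sphere (x = cos φ cos λ, y = cos φ sin λ, z = sin φ).
The central angle between the endpoints is δ = arccos(p₁·p₂) ≈ 0.850 rad (48.7°).
Interpolate at f = 0.56 with slerp weights a = sin((1−f)δ)/sin δ ≈ 0.486, b = sin(fδ)/sin δ ≈ 0.610.
p = a·p₁ + b·p₂ ≈ (0.635, 0.127, -0.762); φ = arcsin(p_z) ≈ -49.63°, λ = atan2(p_y, p_x) ≈ 11.34°.

≈ 50°S, 11°E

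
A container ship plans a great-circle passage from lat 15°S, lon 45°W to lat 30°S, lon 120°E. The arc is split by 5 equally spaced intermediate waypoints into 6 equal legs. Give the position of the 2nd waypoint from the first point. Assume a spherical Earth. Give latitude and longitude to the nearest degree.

≈ lat 56°S, lon 23°W

The haversine formula gives a central angle δ ≈ 2.317 rad (132.7°) between the endpoints.
Interpolate at f = 2/6 with slerp weights a = sin((1−f)δ)/sin δ ≈ 1.361, b = sin(fδ)/sin δ ≈ 0.950.
p = a·p₁ + b·p₂ ≈ (0.518, -0.217, -0.827); φ = arcsin(p_z) ≈ -55.81°, λ = atan2(p_y, p_x) ≈ -22.73°.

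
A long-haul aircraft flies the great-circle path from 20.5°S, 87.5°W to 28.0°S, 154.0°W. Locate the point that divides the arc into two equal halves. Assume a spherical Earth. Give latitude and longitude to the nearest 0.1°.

≈ 28.3°S, 119.6°W

Write both endpoints as unit vectors p₁, p₂ with components (cos φ cos λ, cos φ sin λ, sin φ).
The central angle between the endpoints is δ = arccos(p₁·p₂) ≈ 1.054 rad (60.4°).
Interpolate at f = 1/2 with slerp weights a = sin((1−f)δ)/sin δ ≈ 0.578, b = sin(fδ)/sin δ ≈ 0.578.
p = a·p₁ + b·p₂ ≈ (-0.435, -0.765, -0.474); φ = arcsin(p_z) ≈ -28.30°, λ = atan2(p_y, p_x) ≈ -119.64°.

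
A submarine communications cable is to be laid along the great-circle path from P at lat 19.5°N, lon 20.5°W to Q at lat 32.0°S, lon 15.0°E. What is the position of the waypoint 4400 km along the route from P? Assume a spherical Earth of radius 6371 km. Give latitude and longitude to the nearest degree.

≈ lat 14°S, lon 1°E

Convert each endpoint to a unit vector on the sphere (x = cos φ cos λ, y = cos φ sin λ, z = sin φ).
The central angle between the endpoints is δ = arccos(p₁·p₂) ≈ 1.077 rad (61.7°). The total great-circle distance is δ·R ≈ 1.077 × 6371 ≈ 6862 km, so the target fraction is f = 4400/6862 ≈ 0.641.
Interpolate at f ≈ 0.641 with slerp weights a = sin((1−f)δ)/sin δ ≈ 0.428, b = sin(fδ)/sin δ ≈ 0.723.
p = a·p₁ + b·p₂ ≈ (0.970, 0.017, -0.240); φ = arcsin(p_z) ≈ -13.92°, λ = atan2(p_y, p_x) ≈ 1.03°.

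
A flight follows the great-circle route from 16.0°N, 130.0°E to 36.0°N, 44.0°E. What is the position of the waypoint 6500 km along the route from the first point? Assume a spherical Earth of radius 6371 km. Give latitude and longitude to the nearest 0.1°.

From cos δ = sin φ₁ sin φ₂ + cos φ₁ cos φ₂ cos Δλ, the central angle is δ ≈ 1.353 rad (77.5°). The total great-circle distance is δ·R ≈ 1.353 × 6371 ≈ 8619 km, so the target fraction is f = 6500/8619 ≈ 0.754.
Interpolate at f ≈ 0.754 with slerp weights a = sin((1−f)δ)/sin δ ≈ 0.334, b = sin(fδ)/sin δ ≈ 0.873.
p = a·p₁ + b·p₂ ≈ (0.301, 0.737, 0.605); φ = arcsin(p_z) ≈ 37.25°, λ = atan2(p_y, p_x) ≈ 67.75°.

≈ 37.2°N, 67.8°E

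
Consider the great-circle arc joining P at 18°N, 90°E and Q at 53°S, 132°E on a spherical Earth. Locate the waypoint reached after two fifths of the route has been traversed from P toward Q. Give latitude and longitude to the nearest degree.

≈ 11°S, 103°E

Write both endpoints as unit vectors p₁, p₂ with components (cos φ cos λ, cos φ sin λ, sin φ).
The central angle between the endpoints is δ = arccos(p₁·p₂) ≈ 1.391 rad (79.7°).
Interpolate at f = 2/5 with slerp weights a = sin((1−f)δ)/sin δ ≈ 0.753, b = sin(fδ)/sin δ ≈ 0.537.
p = a·p₁ + b·p₂ ≈ (-0.216, 0.956, -0.196); φ = arcsin(p_z) ≈ -11.30°, λ = atan2(p_y, p_x) ≈ 102.74°.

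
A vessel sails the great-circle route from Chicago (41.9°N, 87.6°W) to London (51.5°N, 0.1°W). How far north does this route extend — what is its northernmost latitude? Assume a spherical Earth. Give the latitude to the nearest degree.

The great circle lies in the plane with unit normal n̂ = (p₁ × p₂)/|p₁ × p₂|.
Here n̂_z ≈ +0.551; the vertex latitude is φ_max = arccos|n̂_z| ≈ 56.6°.

≈ 57°N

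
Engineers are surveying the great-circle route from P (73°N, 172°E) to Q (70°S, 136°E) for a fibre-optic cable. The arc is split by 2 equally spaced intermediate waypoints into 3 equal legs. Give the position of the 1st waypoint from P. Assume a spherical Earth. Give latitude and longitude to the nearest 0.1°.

≈ (25.6°N, 155.2°E)

Write both endpoints as unit vectors p₁, p₂ with components (cos φ cos λ, cos φ sin λ, sin φ).
The central angle between the endpoints is δ = arccos(p₁·p₂) ≈ 2.528 rad (144.9°).
Interpolate at f = 1/3 with slerp weights a = sin((1−f)δ)/sin δ ≈ 1.726, b = sin(fδ)/sin δ ≈ 1.297.
p = a·p₁ + b·p₂ ≈ (-0.819, 0.378, 0.432); φ = arcsin(p_z) ≈ 25.58°, λ = atan2(p_y, p_x) ≈ 155.20°.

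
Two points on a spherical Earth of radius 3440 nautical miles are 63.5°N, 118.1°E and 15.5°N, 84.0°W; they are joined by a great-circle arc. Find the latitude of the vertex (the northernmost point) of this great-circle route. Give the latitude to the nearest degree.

≈ 81°N

The great circle lies in the plane with unit normal n̂ = (p₁ × p₂)/|p₁ × p₂|.
Here n̂_z ≈ +0.164; the vertex latitude is φ_max = arccos|n̂_z| ≈ 80.6°.
Check via Clairaut: cos φ_max = |cos φ₁| · sin C = cos(63.5°)·sin(21.5°) ≈ 0.164, again giving ≈ 80.6°.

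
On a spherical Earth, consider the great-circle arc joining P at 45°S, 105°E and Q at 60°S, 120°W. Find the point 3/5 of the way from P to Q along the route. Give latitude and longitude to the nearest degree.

Convert each endpoint to a unit vector on the sphere (x = cos φ cos λ, y = cos φ sin λ, z = sin φ).
The central angle between the endpoints is δ = arccos(p₁·p₂) ≈ 1.200 rad (68.8°).
Interpolate at f = 3/5 with slerp weights a = sin((1−f)δ)/sin δ ≈ 0.495, b = sin(fδ)/sin δ ≈ 0.707.
p = a·p₁ + b·p₂ ≈ (-0.268, 0.032, -0.963); φ = arcsin(p_z) ≈ -74.37°, λ = atan2(p_y, p_x) ≈ 173.17°.

≈ 74°S, 173°E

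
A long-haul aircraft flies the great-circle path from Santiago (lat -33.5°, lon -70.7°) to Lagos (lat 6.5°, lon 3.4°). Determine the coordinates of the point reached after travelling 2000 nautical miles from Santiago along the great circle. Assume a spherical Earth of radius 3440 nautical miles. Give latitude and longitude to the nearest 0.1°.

≈ lat -20.3°, lon -36.1°

From cos δ = sin φ₁ sin φ₂ + cos φ₁ cos φ₂ cos Δλ, the central angle is δ ≈ 1.406 rad (80.5°). The total great-circle distance is δ·R ≈ 1.406 × 3440 ≈ 4835 nmi, so the target fraction is f = 2000/4835 ≈ 0.414.
Interpolate at f ≈ 0.414 with slerp weights a = sin((1−f)δ)/sin δ ≈ 0.744, b = sin(fδ)/sin δ ≈ 0.557.
p = a·p₁ + b·p₂ ≈ (0.757, -0.553, -0.348); φ = arcsin(p_z) ≈ -20.34°, λ = atan2(p_y, p_x) ≈ -36.13°.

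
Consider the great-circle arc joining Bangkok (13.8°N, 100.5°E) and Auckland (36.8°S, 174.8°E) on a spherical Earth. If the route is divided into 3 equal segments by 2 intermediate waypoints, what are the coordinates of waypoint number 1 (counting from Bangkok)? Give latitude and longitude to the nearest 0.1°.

The haversine formula gives a central angle δ ≈ 1.503 rad (86.1°) between the endpoints.
Interpolate at f = 1/3 with slerp weights a = sin((1−f)δ)/sin δ ≈ 0.845, b = sin(fδ)/sin δ ≈ 0.481.
p = a·p₁ + b·p₂ ≈ (-0.533, 0.841, -0.087); φ = arcsin(p_z) ≈ -4.99°, λ = atan2(p_y, p_x) ≈ 122.37°.

≈ 5.0°S, 122.4°E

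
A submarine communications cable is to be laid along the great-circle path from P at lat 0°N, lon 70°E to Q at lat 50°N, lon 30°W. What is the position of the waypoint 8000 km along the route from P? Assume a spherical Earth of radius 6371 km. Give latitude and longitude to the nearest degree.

Convert each endpoint to a unit vector on the sphere (x = cos φ cos λ, y = cos φ sin λ, z = sin φ).
The central angle between the endpoints is δ = arccos(p₁·p₂) ≈ 1.683 rad (96.4°). The total great-circle distance is δ·R ≈ 1.683 × 6371 ≈ 10720 km, so the target fraction is f = 8000/10720 ≈ 0.746.
Interpolate at f ≈ 0.746 with slerp weights a = sin((1−f)δ)/sin δ ≈ 0.417, b = sin(fδ)/sin δ ≈ 0.957.
p = a·p₁ + b·p₂ ≈ (0.675, 0.084, 0.733); φ = arcsin(p_z) ≈ 47.13°, λ = atan2(p_y, p_x) ≈ 7.10°.

≈ lat 47°N, lon 7°E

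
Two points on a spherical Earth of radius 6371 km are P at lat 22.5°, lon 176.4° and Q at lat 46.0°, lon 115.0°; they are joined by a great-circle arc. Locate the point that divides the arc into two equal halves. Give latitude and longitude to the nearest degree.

≈ lat 38°, lon 151°

Convert each endpoint to a unit vector on the sphere (x = cos φ cos λ, y = cos φ sin λ, z = sin φ).
The central angle between the endpoints is δ = arccos(p₁·p₂) ≈ 0.949 rad (54.4°).
Interpolate at f = 1/2 with slerp weights a = sin((1−f)δ)/sin δ ≈ 0.562, b = sin(fδ)/sin δ ≈ 0.562.
p = a·p₁ + b·p₂ ≈ (-0.683, 0.386, 0.619); φ = arcsin(p_z) ≈ 38.28°, λ = atan2(p_y, p_x) ≈ 150.51°.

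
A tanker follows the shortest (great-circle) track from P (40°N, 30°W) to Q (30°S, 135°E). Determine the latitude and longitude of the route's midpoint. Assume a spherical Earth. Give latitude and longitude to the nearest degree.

Convert each endpoint to a unit vector on the sphere (x = cos φ cos λ, y = cos φ sin λ, z = sin φ).
The central angle between the endpoints is δ = arccos(p₁·p₂) ≈ 2.866 rad (164.2°).
Interpolate at f = 1/2 with slerp weights a = sin((1−f)δ)/sin δ ≈ 3.637, b = sin(fδ)/sin δ ≈ 3.637.
p = a·p₁ + b·p₂ ≈ (0.186, 0.834, 0.519); φ = arcsin(p_z) ≈ 31.29°, λ = atan2(p_y, p_x) ≈ 77.45°.

≈ (31°N, 77°E)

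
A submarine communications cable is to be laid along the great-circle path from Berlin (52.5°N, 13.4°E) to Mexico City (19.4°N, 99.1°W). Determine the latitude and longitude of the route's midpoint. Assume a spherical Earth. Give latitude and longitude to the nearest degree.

≈ 51°N, 61°W

The haversine formula gives a central angle δ ≈ 1.527 rad (87.5°) between the endpoints.
Interpolate at f = 1/2 with slerp weights a = sin((1−f)δ)/sin δ ≈ 0.692, b = sin(fδ)/sin δ ≈ 0.692.
p = a·p₁ + b·p₂ ≈ (0.307, -0.547, 0.779); φ = arcsin(p_z) ≈ 51.17°, λ = atan2(p_y, p_x) ≈ -60.73°.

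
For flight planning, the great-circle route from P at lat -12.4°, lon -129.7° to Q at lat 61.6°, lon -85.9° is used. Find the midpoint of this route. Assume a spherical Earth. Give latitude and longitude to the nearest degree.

≈ lat 26°, lon -116°

Convert each endpoint to a unit vector on the sphere (x = cos φ cos λ, y = cos φ sin λ, z = sin φ).
The central angle between the endpoints is δ = arccos(p₁·p₂) ≈ 1.424 rad (81.6°).
Interpolate at f = 1/2 with slerp weights a = sin((1−f)δ)/sin δ ≈ 0.660, b = sin(fδ)/sin δ ≈ 0.660.
p = a·p₁ + b·p₂ ≈ (-0.390, -0.810, 0.439); φ = arcsin(p_z) ≈ 26.05°, λ = atan2(p_y, p_x) ≈ -115.70°.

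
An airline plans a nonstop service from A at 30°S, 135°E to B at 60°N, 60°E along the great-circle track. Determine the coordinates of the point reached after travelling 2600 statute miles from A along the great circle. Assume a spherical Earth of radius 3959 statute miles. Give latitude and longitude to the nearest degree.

≈ 3°N, 117°E

From cos δ = sin φ₁ sin φ₂ + cos φ₁ cos φ₂ cos Δλ, the central angle is δ ≈ 1.898 rad (108.7°). The total great-circle distance is δ·R ≈ 1.898 × 3959 ≈ 7512 mi, so the target fraction is f = 2600/7512 ≈ 0.346.
Interpolate at f ≈ 0.346 with slerp weights a = sin((1−f)δ)/sin δ ≈ 0.999, b = sin(fδ)/sin δ ≈ 0.645.
p = a·p₁ + b·p₂ ≈ (-0.451, 0.891, 0.059); φ = arcsin(p_z) ≈ 3.37°, λ = atan2(p_y, p_x) ≈ 116.83°.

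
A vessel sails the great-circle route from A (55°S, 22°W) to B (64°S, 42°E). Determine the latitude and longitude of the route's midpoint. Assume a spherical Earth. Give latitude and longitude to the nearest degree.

Write both endpoints as unit vectors p₁, p₂ with components (cos φ cos λ, cos φ sin λ, sin φ).
The central angle between the endpoints is δ = arccos(p₁·p₂) ≈ 0.561 rad (32.2°).
Interpolate at f = 1/2 with slerp weights a = sin((1−f)δ)/sin δ ≈ 0.520, b = sin(fδ)/sin δ ≈ 0.520.
p = a·p₁ + b·p₂ ≈ (0.446, 0.041, -0.894); φ = arcsin(p_z) ≈ -63.38°, λ = atan2(p_y, p_x) ≈ 5.23°.

≈ (63°S, 5°E)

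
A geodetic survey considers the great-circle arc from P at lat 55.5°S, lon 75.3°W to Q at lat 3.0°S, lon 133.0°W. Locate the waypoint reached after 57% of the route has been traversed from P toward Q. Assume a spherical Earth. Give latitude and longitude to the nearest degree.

≈ lat 28°S, lon 116°W

Write both endpoints as unit vectors p₁, p₂ with components (cos φ cos λ, cos φ sin λ, sin φ).
The central angle between the endpoints is δ = arccos(p₁·p₂) ≈ 1.218 rad (69.8°).
Interpolate at f = 0.57 with slerp weights a = sin((1−f)δ)/sin δ ≈ 0.533, b = sin(fδ)/sin δ ≈ 0.682.
p = a·p₁ + b·p₂ ≈ (-0.388, -0.790, -0.475); φ = arcsin(p_z) ≈ -28.35°, λ = atan2(p_y, p_x) ≈ -116.14°.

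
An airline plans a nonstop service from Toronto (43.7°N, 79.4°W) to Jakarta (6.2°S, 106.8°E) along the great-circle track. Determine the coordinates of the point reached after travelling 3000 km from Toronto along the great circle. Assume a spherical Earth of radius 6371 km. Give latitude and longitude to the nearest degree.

≈ 70°N, 93°W

Convert each endpoint to a unit vector on the sphere (x = cos φ cos λ, y = cos φ sin λ, z = sin φ).
The central angle between the endpoints is δ = arccos(p₁·p₂) ≈ 2.480 rad (142.1°). The total great-circle distance is δ·R ≈ 2.480 × 6371 ≈ 15801 km, so the target fraction is f = 3000/15801 ≈ 0.190.
Interpolate at f ≈ 0.190 with slerp weights a = sin((1−f)δ)/sin δ ≈ 1.474, b = sin(fδ)/sin δ ≈ 0.739.
p = a·p₁ + b·p₂ ≈ (-0.016, -0.345, 0.939); φ = arcsin(p_z) ≈ 69.82°, λ = atan2(p_y, p_x) ≈ -92.69°.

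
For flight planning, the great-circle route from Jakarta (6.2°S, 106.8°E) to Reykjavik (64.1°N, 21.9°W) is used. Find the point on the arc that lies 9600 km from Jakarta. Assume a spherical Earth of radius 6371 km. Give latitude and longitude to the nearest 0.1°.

≈ 66.4°N, 40.9°E

Write both endpoints as unit vectors p₁, p₂ with components (cos φ cos λ, cos φ sin λ, sin φ).
The central angle between the endpoints is δ = arccos(p₁·p₂) ≈ 1.948 rad (111.6°). The total great-circle distance is δ·R ≈ 1.948 × 6371 ≈ 12413 km, so the target fraction is f = 9600/12413 ≈ 0.773.
Interpolate at f ≈ 0.773 with slerp weights a = sin((1−f)δ)/sin δ ≈ 0.460, b = sin(fδ)/sin δ ≈ 1.074.
p = a·p₁ + b·p₂ ≈ (0.303, 0.263, 0.916); φ = arcsin(p_z) ≈ 66.36°, λ = atan2(p_y, p_x) ≈ 40.91°.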